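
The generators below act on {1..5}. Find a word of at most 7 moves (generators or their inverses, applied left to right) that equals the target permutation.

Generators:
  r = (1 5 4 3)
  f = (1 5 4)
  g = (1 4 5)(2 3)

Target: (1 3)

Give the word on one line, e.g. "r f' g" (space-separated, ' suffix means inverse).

  after f': (1 4 5)
  after r: (1 3)
  after g': (1 2 3 5 4)
  after g': (1 3 4 5)
  after f: (1 3)

f' r g' g' f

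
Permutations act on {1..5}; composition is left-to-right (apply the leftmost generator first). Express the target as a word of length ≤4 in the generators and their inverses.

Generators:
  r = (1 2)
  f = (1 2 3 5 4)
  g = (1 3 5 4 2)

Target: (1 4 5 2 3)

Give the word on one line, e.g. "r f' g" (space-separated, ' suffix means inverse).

  after g: (1 3 5 4 2)
  after f: (1 5)(3 4)
  after f: (1 4 5 2 3)

g f f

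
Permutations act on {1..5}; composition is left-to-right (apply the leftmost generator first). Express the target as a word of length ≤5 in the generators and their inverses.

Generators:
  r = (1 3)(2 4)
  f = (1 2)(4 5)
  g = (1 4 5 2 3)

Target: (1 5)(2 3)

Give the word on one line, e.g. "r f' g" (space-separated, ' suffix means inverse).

  after r: (1 3)(2 4)
  after g': (1 2)(4 5)
  after r: (1 4 5 2 3)
  after f: (1 5)(2 3)

r g' r f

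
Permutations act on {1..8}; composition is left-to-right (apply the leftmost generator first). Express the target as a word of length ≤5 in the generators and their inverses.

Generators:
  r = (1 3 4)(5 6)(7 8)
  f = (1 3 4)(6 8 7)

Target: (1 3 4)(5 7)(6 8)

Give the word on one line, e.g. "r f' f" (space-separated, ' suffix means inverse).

  after f': (1 4 3)(6 7 8)
  after r': (1 3 4)(5 6 8)
  after f: (1 4 3)(5 8)(6 7)
  after r': (1 3 4)(5 7)(6 8)

f' r' f r'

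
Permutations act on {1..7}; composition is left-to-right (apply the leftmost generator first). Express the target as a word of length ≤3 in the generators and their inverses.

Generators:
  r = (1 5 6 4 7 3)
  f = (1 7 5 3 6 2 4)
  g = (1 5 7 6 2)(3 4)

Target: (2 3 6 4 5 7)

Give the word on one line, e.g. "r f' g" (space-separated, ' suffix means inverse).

  after g': (1 2 6 7 5)(3 4)
  after r: (1 2 4)(3 7 6)
  after g: (2 3 6 4 5 7)

g' r g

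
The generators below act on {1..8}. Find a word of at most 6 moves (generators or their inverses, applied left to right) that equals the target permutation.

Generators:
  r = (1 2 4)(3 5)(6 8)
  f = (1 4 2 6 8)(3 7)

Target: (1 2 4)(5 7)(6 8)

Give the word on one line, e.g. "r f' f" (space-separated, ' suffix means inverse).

  after f: (1 4 2 6 8)(3 7)
  after r: (2 8)(3 7 5)
  after f: (1 4 2)(5 7)(6 8)
  after r: (3 5 7)
  after r: (1 2 4)(5 7)(6 8)

f r f r r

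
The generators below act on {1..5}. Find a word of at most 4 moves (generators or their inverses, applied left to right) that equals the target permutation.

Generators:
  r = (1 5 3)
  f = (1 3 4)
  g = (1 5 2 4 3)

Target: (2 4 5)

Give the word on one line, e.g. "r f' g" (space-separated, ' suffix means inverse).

  after f: (1 3 4)
  after g: (2 4 5)

f g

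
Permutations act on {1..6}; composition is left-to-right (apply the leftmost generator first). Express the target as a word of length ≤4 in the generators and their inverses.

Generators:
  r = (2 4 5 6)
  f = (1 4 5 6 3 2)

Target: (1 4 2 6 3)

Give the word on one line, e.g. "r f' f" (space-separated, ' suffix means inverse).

f' r r f'

  after f': (1 2 3 6 5 4)
  after r: (1 4)(2 3)
  after r: (1 5 6 2 3 4)
  after f': (1 4 2 6 3)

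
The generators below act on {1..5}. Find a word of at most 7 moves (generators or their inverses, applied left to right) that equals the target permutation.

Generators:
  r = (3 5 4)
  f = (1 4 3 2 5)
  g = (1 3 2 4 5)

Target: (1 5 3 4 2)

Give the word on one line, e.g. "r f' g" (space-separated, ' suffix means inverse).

  after f: (1 4 3 2 5)
  after f: (1 3 5 4 2)
  after g': (2 5)(3 4)
  after r': (2 3 5)
  after g': (1 5 3 4 2)

f f g' r' g'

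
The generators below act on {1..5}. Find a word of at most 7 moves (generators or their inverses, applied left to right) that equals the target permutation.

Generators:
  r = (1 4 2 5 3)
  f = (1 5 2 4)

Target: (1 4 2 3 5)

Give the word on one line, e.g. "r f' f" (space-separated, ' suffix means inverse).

  after f: (1 5 2 4)
  after f: (1 2)(4 5)
  after f: (1 4 2 5)
  after r: (1 2 3)(4 5)
  after f: (1 4 2 3 5)

f f f r f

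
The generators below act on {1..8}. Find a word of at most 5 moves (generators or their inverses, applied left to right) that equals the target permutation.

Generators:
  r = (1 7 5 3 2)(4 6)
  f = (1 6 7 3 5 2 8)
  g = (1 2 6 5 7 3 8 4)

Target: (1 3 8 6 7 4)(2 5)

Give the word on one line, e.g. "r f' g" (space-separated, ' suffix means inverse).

g' f' g r g

  after g': (1 4 8 3 7 5 6 2)
  after f': (1 4 2 8 7 3 6 5)
  after g: (2 4 6 7 8 3 5)
  after r: (1 7 8 2 6 5)
  after g: (1 3 8 6 7 4)(2 5)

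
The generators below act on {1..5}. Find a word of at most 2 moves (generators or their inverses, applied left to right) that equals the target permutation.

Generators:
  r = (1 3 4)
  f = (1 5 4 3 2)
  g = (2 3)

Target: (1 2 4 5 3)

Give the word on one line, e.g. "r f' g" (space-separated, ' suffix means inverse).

f' r

  after f': (1 2 3 4 5)
  after r: (1 2 4 5 3)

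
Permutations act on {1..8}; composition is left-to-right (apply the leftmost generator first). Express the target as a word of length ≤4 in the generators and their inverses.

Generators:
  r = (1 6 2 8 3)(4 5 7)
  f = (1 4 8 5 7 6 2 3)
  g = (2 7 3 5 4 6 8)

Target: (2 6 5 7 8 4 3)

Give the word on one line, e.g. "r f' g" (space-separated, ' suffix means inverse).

g' g'

  after g': (2 8 6 4 5 3 7)
  after g': (2 6 5 7 8 4 3)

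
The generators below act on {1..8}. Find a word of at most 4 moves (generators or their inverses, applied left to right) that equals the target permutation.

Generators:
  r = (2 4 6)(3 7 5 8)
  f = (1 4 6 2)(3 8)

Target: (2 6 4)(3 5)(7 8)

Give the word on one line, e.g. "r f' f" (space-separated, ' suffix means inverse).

r r

  after r: (2 4 6)(3 7 5 8)
  after r: (2 6 4)(3 5)(7 8)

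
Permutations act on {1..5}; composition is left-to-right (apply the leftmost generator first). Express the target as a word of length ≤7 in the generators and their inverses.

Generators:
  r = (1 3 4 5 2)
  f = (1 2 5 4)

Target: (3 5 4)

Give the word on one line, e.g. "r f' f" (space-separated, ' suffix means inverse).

  after f': (1 4 5 2)
  after f': (1 5)(2 4)
  after r': (1 4 5 2 3)
  after r': (1 3 2)
  after r': (3 5 4)

f' f' r' r' r'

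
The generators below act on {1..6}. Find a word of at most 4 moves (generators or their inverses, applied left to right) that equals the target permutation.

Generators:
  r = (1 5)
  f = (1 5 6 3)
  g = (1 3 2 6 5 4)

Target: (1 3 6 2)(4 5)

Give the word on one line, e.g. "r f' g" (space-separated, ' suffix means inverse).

  after r': (1 5)
  after g': (1 6 2 3)(4 5)
  after r': (1 6 2 3 5 4)
  after f: (1 3 6 2)(4 5)

r' g' r' f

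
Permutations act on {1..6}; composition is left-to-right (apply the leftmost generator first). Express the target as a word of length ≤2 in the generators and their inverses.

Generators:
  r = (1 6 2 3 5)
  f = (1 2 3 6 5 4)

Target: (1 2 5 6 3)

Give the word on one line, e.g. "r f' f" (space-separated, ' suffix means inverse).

r r

  after r: (1 6 2 3 5)
  after r: (1 2 5 6 3)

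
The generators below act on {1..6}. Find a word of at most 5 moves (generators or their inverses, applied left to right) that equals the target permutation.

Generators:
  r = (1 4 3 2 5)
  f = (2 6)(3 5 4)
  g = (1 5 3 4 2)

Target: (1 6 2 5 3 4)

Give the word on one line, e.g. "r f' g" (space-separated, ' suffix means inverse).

r g' r f'

  after r: (1 4 3 2 5)
  after g': (1 3 4 5 2)
  after r: (1 2 4)
  after f': (1 6 2 5 3 4)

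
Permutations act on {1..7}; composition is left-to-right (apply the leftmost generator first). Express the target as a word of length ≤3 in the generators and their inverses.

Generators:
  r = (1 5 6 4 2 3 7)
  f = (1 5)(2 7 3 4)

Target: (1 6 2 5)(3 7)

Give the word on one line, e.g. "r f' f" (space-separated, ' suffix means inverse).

f r f

  after f: (1 5)(2 7 3 4)
  after r: (1 6 4 3 2)
  after f: (1 6 2 5)(3 7)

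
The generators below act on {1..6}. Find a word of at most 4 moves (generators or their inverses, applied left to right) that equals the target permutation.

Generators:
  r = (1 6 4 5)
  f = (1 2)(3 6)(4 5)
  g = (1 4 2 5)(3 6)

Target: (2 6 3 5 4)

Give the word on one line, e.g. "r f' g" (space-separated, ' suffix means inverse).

  after g': (1 5 2 4)(3 6)
  after r': (1 4 5 2 6 3)
  after g: (1 2 3 4)
  after f: (2 6 3 5 4)

g' r' g f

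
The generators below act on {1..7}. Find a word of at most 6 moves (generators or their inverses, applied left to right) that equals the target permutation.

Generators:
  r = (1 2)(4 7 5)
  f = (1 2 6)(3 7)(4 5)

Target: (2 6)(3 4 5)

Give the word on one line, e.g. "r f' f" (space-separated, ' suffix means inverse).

f r f f f

  after f: (1 2 6)(3 7)(4 5)
  after r: (2 6)(3 5 7)
  after f: (1 2)(3 4 5)
  after f: (1 6)(3 5 7)
  after f: (2 6)(3 4 5)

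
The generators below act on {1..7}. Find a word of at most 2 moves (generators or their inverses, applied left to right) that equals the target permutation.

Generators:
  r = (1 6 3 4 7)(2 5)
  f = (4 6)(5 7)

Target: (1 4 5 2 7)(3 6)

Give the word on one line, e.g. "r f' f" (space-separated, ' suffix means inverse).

r f'

  after r: (1 6 3 4 7)(2 5)
  after f': (1 4 5 2 7)(3 6)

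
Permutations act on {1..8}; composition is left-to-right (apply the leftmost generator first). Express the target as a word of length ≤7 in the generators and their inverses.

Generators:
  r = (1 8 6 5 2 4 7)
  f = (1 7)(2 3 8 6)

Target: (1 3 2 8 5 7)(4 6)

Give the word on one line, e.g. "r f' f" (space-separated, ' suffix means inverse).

f' r' f' r' f

  after f': (1 7)(2 6 8 3)
  after r': (1 4 2 8 3 5 6)
  after f': (1 4 6 7)(2 3 5 8)
  after r': (1 2 3 6 4 8 5)
  after f: (1 3 2 8 5 7)(4 6)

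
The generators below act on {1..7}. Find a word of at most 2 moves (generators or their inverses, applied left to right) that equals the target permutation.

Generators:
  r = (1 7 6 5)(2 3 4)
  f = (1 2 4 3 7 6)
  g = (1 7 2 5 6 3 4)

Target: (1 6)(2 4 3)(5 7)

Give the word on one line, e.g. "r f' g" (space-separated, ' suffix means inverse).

r r

  after r: (1 7 6 5)(2 3 4)
  after r: (1 6)(2 4 3)(5 7)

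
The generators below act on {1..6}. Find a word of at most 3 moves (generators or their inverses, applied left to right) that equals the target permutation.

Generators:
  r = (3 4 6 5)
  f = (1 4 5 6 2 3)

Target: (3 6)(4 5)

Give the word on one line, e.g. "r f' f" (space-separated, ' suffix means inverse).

  after r: (3 4 6 5)
  after r: (3 6)(4 5)

r r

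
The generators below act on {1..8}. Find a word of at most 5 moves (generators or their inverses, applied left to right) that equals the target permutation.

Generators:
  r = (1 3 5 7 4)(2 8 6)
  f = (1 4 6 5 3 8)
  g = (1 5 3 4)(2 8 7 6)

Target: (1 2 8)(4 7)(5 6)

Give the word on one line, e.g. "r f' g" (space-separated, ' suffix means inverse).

  after f': (1 8 3 5 6 4)
  after f': (1 3 6)(4 8 5)
  after f': (1 5)(3 4)(6 8)
  after f': (1 6 3)(4 5 8)
  after r: (1 2 8)(4 7)(5 6)

f' f' f' f' r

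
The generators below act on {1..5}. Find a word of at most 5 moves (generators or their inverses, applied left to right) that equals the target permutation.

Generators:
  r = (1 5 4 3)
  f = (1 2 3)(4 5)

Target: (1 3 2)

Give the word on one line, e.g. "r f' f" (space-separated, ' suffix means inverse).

  after f: (1 2 3)(4 5)
  after r': (1 2 4)
  after f': (2 5 4 3)
  after r': (1 3 2)

f r' f' r'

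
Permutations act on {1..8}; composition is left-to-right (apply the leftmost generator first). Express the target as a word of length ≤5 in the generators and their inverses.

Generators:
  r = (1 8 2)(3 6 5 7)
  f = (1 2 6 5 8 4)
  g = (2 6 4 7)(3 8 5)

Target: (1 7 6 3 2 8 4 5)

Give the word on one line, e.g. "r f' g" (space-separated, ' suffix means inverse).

  after g': (2 7 4 6)(3 5 8)
  after r': (1 2 5)(3 6 8 7 4)
  after g': (1 7 6 3 2 8 4 5)

g' r' g'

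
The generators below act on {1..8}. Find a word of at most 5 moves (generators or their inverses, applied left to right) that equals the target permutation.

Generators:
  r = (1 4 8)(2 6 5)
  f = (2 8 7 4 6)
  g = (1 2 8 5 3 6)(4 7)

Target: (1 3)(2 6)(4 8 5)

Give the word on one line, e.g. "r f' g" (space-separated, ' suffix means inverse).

  after f': (2 6 4 7 8)
  after g': (1 6 7 2 3 5 8)
  after g': (1 3 8 6 4 7)(2 5)
  after r: (1 3)(4 7)(5 6 8)
  after f': (1 3)(2 6)(4 8 5)

f' g' g' r f'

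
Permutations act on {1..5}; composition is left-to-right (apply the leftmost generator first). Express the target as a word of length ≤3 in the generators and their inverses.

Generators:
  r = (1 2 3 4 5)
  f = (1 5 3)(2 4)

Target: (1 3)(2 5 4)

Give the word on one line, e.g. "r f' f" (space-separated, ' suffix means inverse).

  after r: (1 2 3 4 5)
  after f: (1 4 3 2)
  after r': (1 3)(2 5 4)

r f r'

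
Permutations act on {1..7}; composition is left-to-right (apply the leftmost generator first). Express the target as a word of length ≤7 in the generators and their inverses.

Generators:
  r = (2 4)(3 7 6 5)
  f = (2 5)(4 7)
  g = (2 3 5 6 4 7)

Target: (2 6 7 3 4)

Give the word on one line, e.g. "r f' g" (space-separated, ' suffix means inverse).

g' f r' r' g'

  after g': (2 7 4 6 5 3)
  after f: (2 4 6)(3 5)
  after r': (3 6 4 7)
  after r': (2 4 3 7 5 6)
  after g': (2 6 7 3 4)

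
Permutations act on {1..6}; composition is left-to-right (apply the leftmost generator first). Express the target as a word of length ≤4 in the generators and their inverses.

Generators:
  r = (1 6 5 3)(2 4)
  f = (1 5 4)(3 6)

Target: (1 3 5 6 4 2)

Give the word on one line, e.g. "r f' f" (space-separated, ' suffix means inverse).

r' f' r' r'

  after r': (1 3 5 6)(2 4)
  after f': (1 6 4 2 5 3)
  after r': (2 6)
  after r': (1 3 5 6 4 2)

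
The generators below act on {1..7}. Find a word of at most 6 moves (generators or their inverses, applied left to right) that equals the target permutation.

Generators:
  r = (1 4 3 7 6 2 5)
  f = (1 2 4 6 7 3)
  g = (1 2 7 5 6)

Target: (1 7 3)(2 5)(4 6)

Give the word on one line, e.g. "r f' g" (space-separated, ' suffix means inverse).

  after g': (1 6 5 7 2)
  after f': (1 4 2 3 7)(5 6)
  after g': (1 4)(2 3)(6 7)
  after f: (1 6 3 4 2)
  after r': (1 7 3)(2 5)(4 6)

g' f' g' f r'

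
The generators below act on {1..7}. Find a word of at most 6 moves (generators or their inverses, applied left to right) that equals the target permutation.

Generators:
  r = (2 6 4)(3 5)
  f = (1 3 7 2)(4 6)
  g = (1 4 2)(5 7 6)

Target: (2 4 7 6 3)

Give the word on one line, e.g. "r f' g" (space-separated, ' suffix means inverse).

r' g r f

  after r': (2 4 6)(3 5)
  after g: (1 4 5 3 7 6)
  after r: (1 2 6)(3 7 4)
  after f: (2 4 7 6 3)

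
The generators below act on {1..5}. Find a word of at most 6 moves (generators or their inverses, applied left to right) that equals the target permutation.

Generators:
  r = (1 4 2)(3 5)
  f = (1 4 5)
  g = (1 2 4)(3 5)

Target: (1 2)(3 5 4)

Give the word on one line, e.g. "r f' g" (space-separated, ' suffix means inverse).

  after f: (1 4 5)
  after g: (2 4 3 5)
  after r: (1 4 5)
  after r: (1 2)(3 5 4)

f g r r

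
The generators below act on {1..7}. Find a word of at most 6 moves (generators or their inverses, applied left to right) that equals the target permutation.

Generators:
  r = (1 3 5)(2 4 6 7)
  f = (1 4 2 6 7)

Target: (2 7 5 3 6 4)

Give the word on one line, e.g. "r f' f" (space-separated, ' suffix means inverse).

f r' f' f'

  after f: (1 4 2 6 7)
  after r': (1 2 4 7 5 3)
  after f': (1 4 6 2)(3 7 5)
  after f': (2 7 5 3 6 4)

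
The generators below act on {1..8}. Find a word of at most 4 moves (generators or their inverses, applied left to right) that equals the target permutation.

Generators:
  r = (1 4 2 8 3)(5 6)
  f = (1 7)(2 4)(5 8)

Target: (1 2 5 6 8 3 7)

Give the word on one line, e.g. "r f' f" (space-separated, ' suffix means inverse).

  after r: (1 4 2 8 3)(5 6)
  after f': (1 2 5 6 8 3 7)

r f'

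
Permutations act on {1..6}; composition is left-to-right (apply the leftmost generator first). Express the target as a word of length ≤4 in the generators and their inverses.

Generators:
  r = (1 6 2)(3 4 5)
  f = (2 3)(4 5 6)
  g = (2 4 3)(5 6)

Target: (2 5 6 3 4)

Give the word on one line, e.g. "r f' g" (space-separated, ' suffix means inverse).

g f f g

  after g: (2 4 3)(5 6)
  after f: (2 5 4)
  after f: (2 6 4 3)
  after g: (2 5 6 3 4)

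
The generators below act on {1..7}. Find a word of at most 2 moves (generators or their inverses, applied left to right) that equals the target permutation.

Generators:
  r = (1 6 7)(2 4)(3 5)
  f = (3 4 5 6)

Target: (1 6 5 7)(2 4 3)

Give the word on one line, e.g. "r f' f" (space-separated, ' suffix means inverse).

f r

  after f: (3 4 5 6)
  after r: (1 6 5 7)(2 4 3)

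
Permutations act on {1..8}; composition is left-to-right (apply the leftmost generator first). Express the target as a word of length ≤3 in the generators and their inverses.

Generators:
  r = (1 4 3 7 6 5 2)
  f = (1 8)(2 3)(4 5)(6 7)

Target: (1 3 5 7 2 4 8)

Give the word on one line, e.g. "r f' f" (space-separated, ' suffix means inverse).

r' f

  after r': (1 2 5 6 7 3 4)
  after f: (1 3 5 7 2 4 8)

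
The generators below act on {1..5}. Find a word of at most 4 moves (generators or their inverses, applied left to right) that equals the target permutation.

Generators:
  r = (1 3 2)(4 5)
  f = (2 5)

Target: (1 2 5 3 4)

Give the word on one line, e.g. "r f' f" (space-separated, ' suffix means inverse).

f' r f' r

  after f': (2 5)
  after r: (1 3 2 4 5)
  after f': (1 3 5)(2 4)
  after r: (1 2 5 3 4)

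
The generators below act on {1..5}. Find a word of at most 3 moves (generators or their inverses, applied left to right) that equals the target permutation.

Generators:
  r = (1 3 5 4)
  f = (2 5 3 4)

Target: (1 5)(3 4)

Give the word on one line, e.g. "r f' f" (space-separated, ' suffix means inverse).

  after r: (1 3 5 4)
  after r: (1 5)(3 4)

r r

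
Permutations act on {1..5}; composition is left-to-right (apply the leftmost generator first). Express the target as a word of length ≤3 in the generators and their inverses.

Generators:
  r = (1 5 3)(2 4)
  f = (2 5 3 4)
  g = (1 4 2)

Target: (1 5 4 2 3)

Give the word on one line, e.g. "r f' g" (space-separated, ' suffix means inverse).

r' f' g

  after r': (1 3 5)(2 4)
  after f': (1 5)(2 3)
  after g: (1 5 4 2 3)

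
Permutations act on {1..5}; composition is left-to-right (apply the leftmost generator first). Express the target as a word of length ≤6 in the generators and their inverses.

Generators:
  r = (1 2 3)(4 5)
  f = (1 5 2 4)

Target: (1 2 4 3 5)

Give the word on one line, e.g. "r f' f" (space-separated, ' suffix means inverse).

r' f' r r

  after r': (1 3 2)(4 5)
  after f': (1 3 5 2 4)
  after r: (2 5 3 4)
  after r: (1 2 4 3 5)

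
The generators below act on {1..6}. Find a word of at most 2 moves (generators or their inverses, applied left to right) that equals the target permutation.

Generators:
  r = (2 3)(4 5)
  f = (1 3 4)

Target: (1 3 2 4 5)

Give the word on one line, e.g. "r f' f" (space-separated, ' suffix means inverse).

  after r: (2 3)(4 5)
  after f: (1 3 2 4 5)

r f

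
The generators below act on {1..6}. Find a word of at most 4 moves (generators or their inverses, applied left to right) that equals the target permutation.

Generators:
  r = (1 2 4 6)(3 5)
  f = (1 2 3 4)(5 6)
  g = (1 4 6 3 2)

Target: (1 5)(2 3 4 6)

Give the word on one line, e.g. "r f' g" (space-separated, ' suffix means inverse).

  after r: (1 2 4 6)(3 5)
  after r: (1 4)(2 6)
  after f': (1 3 2 5 6)
  after r: (1 5)(2 3 4 6)

r r f' r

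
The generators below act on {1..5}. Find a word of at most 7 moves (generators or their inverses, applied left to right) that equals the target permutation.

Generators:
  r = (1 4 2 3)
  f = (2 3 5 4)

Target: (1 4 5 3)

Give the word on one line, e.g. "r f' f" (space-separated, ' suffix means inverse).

r' r' f r' r'

  after r': (1 3 2 4)
  after r': (1 2)(3 4)
  after f: (1 3 2)(4 5)
  after r': (1 2 3 4 5)
  after r': (1 4 5 3)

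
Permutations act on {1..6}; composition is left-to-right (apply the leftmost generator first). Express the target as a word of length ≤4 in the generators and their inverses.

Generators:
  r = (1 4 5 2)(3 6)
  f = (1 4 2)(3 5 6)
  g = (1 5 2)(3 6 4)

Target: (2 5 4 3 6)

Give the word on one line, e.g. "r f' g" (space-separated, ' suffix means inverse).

g r r

  after g: (1 5 2)(3 6 4)
  after r: (1 2 4 6 5)
  after r: (2 5 4 3 6)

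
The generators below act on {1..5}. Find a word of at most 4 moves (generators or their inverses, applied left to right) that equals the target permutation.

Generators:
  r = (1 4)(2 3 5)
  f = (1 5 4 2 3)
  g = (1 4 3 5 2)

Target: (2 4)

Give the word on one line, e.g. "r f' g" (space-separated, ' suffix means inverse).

  after r: (1 4)(2 3 5)
  after g': (2 4)

r g'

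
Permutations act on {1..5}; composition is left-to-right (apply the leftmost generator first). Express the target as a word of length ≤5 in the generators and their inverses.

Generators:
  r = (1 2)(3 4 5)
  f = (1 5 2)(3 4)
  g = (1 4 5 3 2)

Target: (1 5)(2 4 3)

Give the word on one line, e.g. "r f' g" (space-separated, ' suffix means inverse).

  after f: (1 5 2)(3 4)
  after g: (1 3 5)(2 4)
  after f': (1 4 5 2 3)
  after r: (1 5)(2 4 3)

f g f' r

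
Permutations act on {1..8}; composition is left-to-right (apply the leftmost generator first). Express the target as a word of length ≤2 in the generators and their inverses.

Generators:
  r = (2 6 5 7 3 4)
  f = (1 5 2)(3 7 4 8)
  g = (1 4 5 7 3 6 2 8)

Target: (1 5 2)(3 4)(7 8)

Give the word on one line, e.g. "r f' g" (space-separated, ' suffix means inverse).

f' f'

  after f': (1 2 5)(3 8 4 7)
  after f': (1 5 2)(3 4)(7 8)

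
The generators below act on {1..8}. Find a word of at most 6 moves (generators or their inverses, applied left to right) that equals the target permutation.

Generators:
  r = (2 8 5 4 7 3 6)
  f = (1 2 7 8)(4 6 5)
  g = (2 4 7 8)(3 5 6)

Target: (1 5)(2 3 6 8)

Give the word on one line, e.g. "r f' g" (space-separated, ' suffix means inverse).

  after r': (2 6 3 7 4 5 8)
  after f: (1 2 5)(3 8 7 6)
  after g: (1 4 7 3 2 6 5)
  after r': (1 5)(2 3 6 8)

r' f g r'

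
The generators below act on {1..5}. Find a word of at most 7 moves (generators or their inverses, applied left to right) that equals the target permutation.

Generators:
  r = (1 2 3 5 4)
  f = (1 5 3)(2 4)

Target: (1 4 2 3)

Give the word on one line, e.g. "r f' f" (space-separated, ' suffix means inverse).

  after f': (1 3 5)(2 4)
  after r: (1 5 2)(3 4)
  after f': (2 3)(4 5)
  after r: (1 2 5)
  after f: (1 4 2 3)

f' r f' r f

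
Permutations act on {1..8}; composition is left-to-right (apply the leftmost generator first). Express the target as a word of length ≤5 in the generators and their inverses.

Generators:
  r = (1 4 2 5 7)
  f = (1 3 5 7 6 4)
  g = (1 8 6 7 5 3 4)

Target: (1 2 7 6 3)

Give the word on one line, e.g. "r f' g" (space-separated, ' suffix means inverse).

  after f': (1 4 6 7 5 3)
  after r: (1 2 5 3 4 6)
  after f: (1 2 7 6 3)

f' r f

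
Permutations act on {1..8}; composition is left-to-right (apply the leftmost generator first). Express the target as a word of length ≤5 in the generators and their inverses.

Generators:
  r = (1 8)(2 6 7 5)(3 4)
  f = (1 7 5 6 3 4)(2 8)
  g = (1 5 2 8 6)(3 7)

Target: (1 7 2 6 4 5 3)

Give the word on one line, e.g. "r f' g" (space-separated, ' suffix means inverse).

r g' g' g' f

  after r: (1 8)(2 6 7 5)(3 4)
  after g': (1 2 8 6 3 4 7)
  after g': (1 5)(3 4)(6 7)
  after g': (2 5 6 3 4 7 8)
  after f: (1 7 2 6 4 5 3)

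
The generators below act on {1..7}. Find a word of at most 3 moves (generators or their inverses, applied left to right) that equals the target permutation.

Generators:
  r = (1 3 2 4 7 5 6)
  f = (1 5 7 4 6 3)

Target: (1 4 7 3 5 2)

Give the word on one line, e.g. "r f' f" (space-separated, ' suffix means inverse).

  after f: (1 5 7 4 6 3)
  after r': (1 7 2 3 6)(4 5)
  after r': (1 4 7 3 5 2)

f r' r'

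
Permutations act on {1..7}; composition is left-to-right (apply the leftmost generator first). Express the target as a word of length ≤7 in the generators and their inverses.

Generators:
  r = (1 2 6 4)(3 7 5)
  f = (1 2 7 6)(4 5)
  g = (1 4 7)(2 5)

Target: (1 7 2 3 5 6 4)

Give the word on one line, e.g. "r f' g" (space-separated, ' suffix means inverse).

f g' g' g' r'

  after f: (1 2 7 6)(4 5)
  after g': (1 5)(2 4)(6 7)
  after g': (1 2)(4 5 7 6)
  after g': (1 5 4 2 7 6)
  after r': (1 7 2 3 5 6 4)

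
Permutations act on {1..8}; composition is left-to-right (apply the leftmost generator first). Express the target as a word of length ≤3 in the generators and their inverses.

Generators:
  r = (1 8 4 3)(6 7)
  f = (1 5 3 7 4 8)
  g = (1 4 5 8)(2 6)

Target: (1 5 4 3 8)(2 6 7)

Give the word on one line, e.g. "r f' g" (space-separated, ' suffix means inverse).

  after r: (1 8 4 3)(6 7)
  after g': (1 5 4 3 8)(2 6 7)

r g'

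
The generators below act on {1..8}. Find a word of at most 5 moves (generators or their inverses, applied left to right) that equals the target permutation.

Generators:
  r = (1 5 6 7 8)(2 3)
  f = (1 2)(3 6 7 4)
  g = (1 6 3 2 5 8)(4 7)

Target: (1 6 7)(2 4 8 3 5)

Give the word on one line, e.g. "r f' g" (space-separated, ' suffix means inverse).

r f' r

  after r: (1 5 6 7 8)(2 3)
  after f': (1 5 3)(2 4 7 8)
  after r: (1 6 7)(2 4 8 3 5)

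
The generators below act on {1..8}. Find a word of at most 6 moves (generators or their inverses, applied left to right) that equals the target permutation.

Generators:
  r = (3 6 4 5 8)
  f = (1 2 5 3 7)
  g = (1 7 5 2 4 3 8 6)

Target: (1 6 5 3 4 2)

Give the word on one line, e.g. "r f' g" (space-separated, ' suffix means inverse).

f f f g' r'

  after f: (1 2 5 3 7)
  after f: (1 5 7 2 3)
  after f: (1 3 2 7 5)
  after g': (1 4 2)(3 5 6 8)
  after r': (1 6 5 3 4 2)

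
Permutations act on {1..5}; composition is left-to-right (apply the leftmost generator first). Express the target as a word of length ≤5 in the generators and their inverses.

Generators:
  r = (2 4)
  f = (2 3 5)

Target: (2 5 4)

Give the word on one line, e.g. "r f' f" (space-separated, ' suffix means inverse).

  after r: (2 4)
  after f: (2 4 3 5)
  after r': (3 5 4)
  after f': (2 5 4)

r f r' f'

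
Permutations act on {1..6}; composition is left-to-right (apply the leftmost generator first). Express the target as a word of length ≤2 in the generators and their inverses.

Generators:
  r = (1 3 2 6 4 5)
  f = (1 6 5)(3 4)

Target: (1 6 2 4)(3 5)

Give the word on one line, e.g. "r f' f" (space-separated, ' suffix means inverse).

r' f'

  after r': (1 5 4 6 2 3)
  after f': (1 6 2 4)(3 5)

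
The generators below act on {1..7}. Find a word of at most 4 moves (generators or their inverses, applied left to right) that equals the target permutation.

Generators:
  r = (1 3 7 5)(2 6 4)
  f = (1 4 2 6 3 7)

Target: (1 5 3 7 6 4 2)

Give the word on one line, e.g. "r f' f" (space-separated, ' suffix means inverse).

r' f'

  after r': (1 5 7 3)(2 4 6)
  after f': (1 5 3 7 6 4 2)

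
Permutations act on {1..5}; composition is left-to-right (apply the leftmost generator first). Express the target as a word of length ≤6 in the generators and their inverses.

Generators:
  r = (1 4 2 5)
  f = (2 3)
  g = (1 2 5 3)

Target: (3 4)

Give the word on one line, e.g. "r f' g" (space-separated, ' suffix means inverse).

  after r: (1 4 2 5)
  after f': (1 4 3 2 5)
  after r': (3 4)
  after f': (2 3 4)
  after f': (3 4)

r f' r' f' f'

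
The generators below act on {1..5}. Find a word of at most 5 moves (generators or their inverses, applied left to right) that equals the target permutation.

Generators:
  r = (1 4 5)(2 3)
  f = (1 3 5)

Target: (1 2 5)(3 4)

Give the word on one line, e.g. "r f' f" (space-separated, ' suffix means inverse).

f r' f

  after f: (1 3 5)
  after r': (1 2 3 4)
  after f: (1 2 5)(3 4)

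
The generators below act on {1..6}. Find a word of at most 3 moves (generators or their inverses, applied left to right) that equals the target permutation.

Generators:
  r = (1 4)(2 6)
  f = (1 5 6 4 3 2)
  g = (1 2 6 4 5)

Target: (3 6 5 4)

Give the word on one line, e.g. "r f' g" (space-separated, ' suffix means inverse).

  after f: (1 5 6 4 3 2)
  after g: (3 6 5 4)

f g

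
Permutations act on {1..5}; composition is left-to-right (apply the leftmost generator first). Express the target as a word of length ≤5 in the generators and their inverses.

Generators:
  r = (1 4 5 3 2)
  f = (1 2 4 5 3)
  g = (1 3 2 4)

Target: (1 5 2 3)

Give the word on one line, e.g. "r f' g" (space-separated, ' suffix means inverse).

  after f: (1 2 4 5 3)
  after g': (1 3 4 5)
  after r': (1 5 2 3)

f g' r'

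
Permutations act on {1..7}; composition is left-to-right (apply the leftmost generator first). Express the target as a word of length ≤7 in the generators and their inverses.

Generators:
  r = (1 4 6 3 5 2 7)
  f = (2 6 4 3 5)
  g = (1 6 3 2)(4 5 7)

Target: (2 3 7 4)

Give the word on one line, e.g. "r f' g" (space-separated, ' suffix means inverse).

  after g: (1 6 3 2)(4 5 7)
  after f: (1 4 2)(3 6 5 7)
  after f: (1 3 4 6 2)(5 7)
  after g: (1 2 6)(3 5 4)
  after g: (2 3 7 4)

g f f g g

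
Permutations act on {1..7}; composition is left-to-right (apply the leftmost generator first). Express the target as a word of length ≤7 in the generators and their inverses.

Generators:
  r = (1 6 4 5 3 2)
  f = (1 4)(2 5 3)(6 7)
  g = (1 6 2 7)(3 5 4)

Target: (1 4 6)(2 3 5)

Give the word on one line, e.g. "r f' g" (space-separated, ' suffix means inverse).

  after r: (1 6 4 5 3 2)
  after g': (2 7)(3 6 5 4)
  after g': (1 7 6 3)
  after f: (1 6 2 5 3 4)
  after r: (1 4 6)(2 3 5)

r g' g' f r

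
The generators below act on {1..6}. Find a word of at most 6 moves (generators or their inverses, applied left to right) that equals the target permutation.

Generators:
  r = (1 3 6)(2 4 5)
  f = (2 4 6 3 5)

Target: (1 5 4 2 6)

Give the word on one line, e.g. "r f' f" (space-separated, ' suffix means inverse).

  after r: (1 3 6)(2 4 5)
  after r: (1 6 3)(2 5 4)
  after f': (1 4 5 2 3)
  after r': (1 2)(3 6)
  after r': (1 5 4 2 6)

r r f' r' r'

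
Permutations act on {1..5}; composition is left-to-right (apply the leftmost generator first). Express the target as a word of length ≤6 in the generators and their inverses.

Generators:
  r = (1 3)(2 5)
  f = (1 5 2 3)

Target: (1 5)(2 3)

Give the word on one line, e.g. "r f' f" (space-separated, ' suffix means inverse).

  after r: (1 3)(2 5)
  after f: (3 5)
  after f: (1 5)(2 3)
  after r': (1 2)(3 5)
  after r': (1 5)(2 3)

r f f r' r'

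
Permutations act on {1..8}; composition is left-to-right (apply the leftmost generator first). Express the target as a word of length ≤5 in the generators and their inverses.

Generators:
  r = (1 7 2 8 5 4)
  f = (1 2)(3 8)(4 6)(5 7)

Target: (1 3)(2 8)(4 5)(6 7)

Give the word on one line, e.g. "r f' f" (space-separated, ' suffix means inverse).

  after r: (1 7 2 8 5 4)
  after f: (1 5 6 4 2 3 8 7)
  after r': (1 8)(2 3)(4 7)(5 6)
  after f': (1 3)(2 8)(4 5)(6 7)

r f r' f'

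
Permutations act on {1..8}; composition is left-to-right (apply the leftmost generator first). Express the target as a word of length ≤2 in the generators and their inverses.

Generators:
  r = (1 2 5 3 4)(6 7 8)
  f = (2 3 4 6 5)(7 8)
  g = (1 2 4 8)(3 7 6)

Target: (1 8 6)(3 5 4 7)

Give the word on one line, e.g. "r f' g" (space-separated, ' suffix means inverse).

  after r': (1 4 3 5 2)(6 8 7)
  after g: (1 8 6)(3 5 4 7)

r' g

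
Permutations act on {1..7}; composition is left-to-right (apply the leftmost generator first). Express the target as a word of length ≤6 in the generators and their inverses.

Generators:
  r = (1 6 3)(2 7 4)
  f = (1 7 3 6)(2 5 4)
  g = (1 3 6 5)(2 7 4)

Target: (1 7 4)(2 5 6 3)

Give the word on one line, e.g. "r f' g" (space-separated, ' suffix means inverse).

g' g' r' r' f'

  after g': (1 5 6 3)(2 4 7)
  after g': (1 6)(2 7 4)(3 5)
  after r': (3 5 6)
  after r': (1 3 5)(2 4 7)
  after f': (1 7 4)(2 5 6 3)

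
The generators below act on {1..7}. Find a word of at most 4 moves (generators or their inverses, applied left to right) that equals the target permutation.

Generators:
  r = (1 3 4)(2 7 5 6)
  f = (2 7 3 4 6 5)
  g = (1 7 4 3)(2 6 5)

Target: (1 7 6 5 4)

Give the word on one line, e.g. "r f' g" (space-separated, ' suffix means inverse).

  after r: (1 3 4)(2 7 5 6)
  after f': (1 7 6 5 4)

r f'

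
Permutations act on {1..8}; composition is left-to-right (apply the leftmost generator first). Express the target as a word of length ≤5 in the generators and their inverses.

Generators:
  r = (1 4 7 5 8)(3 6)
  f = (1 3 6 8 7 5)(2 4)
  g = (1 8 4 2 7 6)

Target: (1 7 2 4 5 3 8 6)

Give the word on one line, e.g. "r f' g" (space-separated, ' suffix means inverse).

g' f' f' f' f'

  after g': (1 6 7 2 4 8)
  after f': (1 3)(4 6 8 5 7)
  after f': (2 4 3 5 8 7)
  after f': (1 5 6 3 7 4)
  after f': (1 7 2 4 5 3 8 6)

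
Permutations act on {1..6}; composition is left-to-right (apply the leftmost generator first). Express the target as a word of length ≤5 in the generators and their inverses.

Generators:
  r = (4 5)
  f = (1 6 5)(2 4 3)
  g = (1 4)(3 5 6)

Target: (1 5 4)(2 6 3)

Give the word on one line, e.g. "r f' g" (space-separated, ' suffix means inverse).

  after g': (1 4)(3 6 5)
  after f': (1 2 3)(4 5)
  after f': (1 3 5 2 4 6)
  after g': (1 6 4 5 2)
  after f: (1 5 4)(2 6 3)

g' f' f' g' f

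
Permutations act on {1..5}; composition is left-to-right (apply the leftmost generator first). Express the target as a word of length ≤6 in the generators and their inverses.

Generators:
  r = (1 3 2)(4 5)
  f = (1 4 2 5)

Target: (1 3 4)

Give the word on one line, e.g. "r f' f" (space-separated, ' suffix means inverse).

  after f': (1 5 2 4)
  after r: (1 4 3 2 5)
  after f: (1 2)(3 5 4)
  after r': (1 3 4)

f' r f r'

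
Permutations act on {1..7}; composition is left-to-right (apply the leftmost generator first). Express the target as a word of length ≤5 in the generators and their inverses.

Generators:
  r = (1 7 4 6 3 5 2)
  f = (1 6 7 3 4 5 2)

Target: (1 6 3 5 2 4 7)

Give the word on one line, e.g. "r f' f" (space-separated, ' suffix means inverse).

  after f': (1 2 5 4 3 7 6)
  after r': (1 5 7 4 6 2 3)
  after r': (1 3 2 6 5)
  after r': (1 6 3 5 2 4 7)

f' r' r' r'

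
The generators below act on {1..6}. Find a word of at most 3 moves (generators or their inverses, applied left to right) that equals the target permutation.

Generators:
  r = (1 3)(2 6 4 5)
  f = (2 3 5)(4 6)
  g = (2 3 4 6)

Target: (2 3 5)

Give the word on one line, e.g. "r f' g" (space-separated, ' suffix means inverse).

f' f'

  after f': (2 5 3)(4 6)
  after f': (2 3 5)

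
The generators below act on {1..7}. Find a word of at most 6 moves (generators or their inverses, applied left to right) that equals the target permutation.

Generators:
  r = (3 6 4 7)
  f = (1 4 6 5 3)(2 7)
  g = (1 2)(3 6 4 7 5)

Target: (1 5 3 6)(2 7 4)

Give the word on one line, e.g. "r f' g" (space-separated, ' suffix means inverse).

  after r: (3 6 4 7)
  after f': (1 3 4 2 7 5 6)
  after r: (1 6)(2 3 7 5 4)
  after g': (1 3 4)(2 5 6)
  after g': (1 5 3 6)(2 7 4)

r f' r g' g'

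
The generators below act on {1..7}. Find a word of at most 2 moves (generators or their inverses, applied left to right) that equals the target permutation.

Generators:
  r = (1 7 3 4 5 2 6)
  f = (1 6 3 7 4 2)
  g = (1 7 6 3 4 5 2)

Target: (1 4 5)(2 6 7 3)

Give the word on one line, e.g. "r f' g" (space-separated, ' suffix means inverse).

g f

  after g: (1 7 6 3 4 5 2)
  after f: (1 4 5)(2 6 7 3)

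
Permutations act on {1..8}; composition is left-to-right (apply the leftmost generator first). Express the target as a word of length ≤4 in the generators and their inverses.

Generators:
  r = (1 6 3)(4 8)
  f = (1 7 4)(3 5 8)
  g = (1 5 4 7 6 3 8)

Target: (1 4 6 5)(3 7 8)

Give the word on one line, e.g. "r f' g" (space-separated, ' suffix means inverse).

  after g: (1 5 4 7 6 3 8)
  after r: (1 5 8 6)(3 4 7)
  after g: (1 4 6 5)(3 7 8)

g r g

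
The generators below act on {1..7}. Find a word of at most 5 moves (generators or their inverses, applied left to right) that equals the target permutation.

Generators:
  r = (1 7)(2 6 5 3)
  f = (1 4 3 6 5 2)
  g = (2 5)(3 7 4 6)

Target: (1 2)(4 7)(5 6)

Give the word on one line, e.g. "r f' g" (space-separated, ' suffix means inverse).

r' f g f' f'

  after r': (1 7)(2 3 5 6)
  after f: (1 7 4 3 2 6)
  after g: (1 4 7 6)(2 3 5)
  after f': (2 4 7 3 6)
  after f': (1 2)(4 7)(5 6)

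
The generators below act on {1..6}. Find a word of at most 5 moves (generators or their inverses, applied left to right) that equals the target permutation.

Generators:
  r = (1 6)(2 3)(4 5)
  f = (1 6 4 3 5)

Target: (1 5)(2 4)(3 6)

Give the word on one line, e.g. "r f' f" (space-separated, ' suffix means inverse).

  after f: (1 6 4 3 5)
  after r': (2 3 4)(5 6)
  after f': (1 5)(2 4)(3 6)

f r' f'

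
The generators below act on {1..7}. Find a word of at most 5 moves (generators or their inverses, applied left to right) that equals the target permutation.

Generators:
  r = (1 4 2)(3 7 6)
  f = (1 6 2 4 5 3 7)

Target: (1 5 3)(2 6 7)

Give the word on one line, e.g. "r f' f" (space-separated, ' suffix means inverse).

  after f': (1 7 3 5 4 2 6)
  after r: (1 6 4)(2 3 5)
  after r: (1 3 5)(2 7 6)
  after f': (1 5 7)(2 3 4)
  after r': (1 5 3)(2 6 7)

f' r r f' r'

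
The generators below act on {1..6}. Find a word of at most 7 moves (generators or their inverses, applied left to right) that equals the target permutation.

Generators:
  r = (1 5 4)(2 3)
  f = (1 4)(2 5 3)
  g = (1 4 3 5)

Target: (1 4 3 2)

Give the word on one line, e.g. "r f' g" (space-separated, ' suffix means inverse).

r' g' g' r' f

  after r': (1 4 5)(2 3)
  after g': (2 4 3)
  after g': (1 5 3 2)
  after r': (2 4 5)
  after f: (1 4 3 2)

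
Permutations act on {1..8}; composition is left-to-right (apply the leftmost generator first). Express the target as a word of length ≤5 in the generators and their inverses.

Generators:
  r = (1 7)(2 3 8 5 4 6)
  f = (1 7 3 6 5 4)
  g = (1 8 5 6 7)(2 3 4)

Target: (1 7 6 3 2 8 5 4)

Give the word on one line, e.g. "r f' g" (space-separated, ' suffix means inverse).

r g' r' f g'

  after r: (1 7)(2 3 8 5 4 6)
  after g': (1 6 4 5 3)
  after r': (1 4 8 3 7)(2 6 5)
  after f: (2 5)(4 8 6)
  after g': (1 7 6 3 2 8 5 4)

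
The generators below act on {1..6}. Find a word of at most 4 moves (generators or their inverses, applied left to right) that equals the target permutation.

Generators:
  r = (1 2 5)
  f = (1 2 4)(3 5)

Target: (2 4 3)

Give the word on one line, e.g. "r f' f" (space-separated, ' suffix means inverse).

  after f': (1 4 2)(3 5)
  after r: (1 4 5 3)
  after f: (2 4 3)

f' r f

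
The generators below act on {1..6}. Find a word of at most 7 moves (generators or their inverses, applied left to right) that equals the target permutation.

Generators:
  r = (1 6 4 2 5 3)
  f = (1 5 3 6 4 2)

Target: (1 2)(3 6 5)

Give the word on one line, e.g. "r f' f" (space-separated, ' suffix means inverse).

f f f r' f'

  after f: (1 5 3 6 4 2)
  after f: (1 3 4)(2 5 6)
  after f: (1 6)(2 3)(4 5)
  after r': (2 5 6 3 4)
  after f': (1 2)(3 6 5)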